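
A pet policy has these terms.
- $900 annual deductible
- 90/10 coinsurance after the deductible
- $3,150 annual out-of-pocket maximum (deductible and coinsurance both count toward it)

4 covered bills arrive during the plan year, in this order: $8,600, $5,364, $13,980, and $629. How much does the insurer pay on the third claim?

$13,036.40

#1 ($8,600): $900 to deductible, leaving $7,700; owner's 10% is $770. Cost to owner: $1,670. OOP to date $1,670. Insurer: $8,600 − $1,670 = $6,930.
#2 ($5,364): deductible already satisfied, so owner's share is 10% × $5,364 = $536.40. Cost to owner: $536.40. OOP to date $2,206.40. Plan pays $5,364 − $536.40 = $4,827.60.
#3 ($13,980): deductible already satisfied, so owner's share is 10% × $13,980 = $1,398. OOP would hit $3,604.40 > $3,150, so the cap limits the owner to $3,150 − $2,206.40 = $943.60. Plan pays $13,980 − $943.60 = $13,036.40.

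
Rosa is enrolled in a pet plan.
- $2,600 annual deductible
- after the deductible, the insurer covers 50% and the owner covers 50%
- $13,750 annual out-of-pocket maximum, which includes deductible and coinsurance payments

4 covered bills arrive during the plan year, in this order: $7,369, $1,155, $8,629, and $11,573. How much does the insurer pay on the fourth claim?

$7,699.50

Claim 1 — $7,369: deductible takes $2,600, $4,769 remains; owner's 50% is $2,384.50. Owner owes $4,984.50 (running OOP $4,984.50). Insurer: $7,369 − $4,984.50 = $2,384.50.
Claim 2 — $1,155: deductible already satisfied, so owner's share is 50% × $1,155 = $577.50. Cost to owner: $577.50. OOP to date $5,562. Plan pays $1,155 − $577.50 = $577.50.
Claim 3 — $8,629: deductible met; 50% of $8,629 = $4,314.50. Cost to owner: $4,314.50. OOP to date $9,876.50. Insurer: $8,629 − $4,314.50 = $4,314.50.
Claim 4 — $11,573: deductible met; 50% of $11,573 = $5,786.50. OOP would hit $15,663 > $13,750, so the cap limits the owner to $13,750 − $9,876.50 = $3,873.50. Plan pays $11,573 − $3,873.50 = $7,699.50.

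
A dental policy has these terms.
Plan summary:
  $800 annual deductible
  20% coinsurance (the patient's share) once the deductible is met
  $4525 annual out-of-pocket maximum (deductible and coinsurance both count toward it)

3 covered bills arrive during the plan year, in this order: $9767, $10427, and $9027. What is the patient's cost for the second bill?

$1931.60

#1 ($9767): deductible takes $800, $8967 remains; patient's 20% is $1793.40. Cost to patient: $2593.40. OOP to date $2593.40.
#2 ($10427): deductible met; 20% of $10427 = $2085.40. OOP would hit $4678.80 > $4525, so the cap limits the patient to $4525 − $2593.40 = $1931.60.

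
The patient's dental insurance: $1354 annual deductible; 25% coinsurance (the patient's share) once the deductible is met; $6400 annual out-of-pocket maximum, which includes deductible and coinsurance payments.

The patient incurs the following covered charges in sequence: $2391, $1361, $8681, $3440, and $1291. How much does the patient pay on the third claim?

Claim 1 — $2391: deductible takes $1354, $1037 remains; 25% of $1037 = $259.25. Patient owes $1613.25 (running OOP $1613.25).
Claim 2 — $1361: 25% coinsurance on $1361 = $340.25. Patient owes $340.25 (running OOP $1953.50).
Claim 3 — $8681: 25% coinsurance on $8681 = $2170.25. Patient owes $2170.25 (running OOP $4123.75).

$2170.25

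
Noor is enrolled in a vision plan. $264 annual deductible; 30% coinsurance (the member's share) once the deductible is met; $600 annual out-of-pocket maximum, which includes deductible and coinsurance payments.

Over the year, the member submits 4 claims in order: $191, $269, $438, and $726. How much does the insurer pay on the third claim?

$306.60

Claim 1 — $191: entire amount goes to the deductible. Member owes $191 (running OOP $191). Plan pays $191 − $191 = $0.
Claim 2 — $269: $73 finishes the deductible; $196 goes to coinsurance; 30% of $196 = $58.80. Member owes $131.80 (running OOP $322.80). Insurer: $269 − $131.80 = $137.20.
Claim 3 — $438: deductible already satisfied, so member's share is 30% × $438 = $131.40. Member owes $131.40 (running OOP $454.20). Insurer: $438 − $131.40 = $306.60.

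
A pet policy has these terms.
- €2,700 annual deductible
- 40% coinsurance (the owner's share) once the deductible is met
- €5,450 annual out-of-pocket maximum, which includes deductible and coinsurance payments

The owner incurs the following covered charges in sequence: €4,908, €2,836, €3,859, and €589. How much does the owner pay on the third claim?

Claim 1 (€4,908): deductible takes €2,700, €2,208 remains; 40% of €2,208 = €883.20. Owner owes €3,583.20 (running OOP €3,583.20).
Claim 2 (€2,836): deductible already satisfied, so owner's share is 40% × €2,836 = €1,134.40. Owner pays €1,134.40; OOP now €4,717.60.
Claim 3 (€3,859): 40% coinsurance on €3,859 = €1,543.60. Adding that to €4,717.60 gives €6,261.20, past the €5,450 cap; owner pays only €5,450 − €4,717.60 = €732.40.

€732.40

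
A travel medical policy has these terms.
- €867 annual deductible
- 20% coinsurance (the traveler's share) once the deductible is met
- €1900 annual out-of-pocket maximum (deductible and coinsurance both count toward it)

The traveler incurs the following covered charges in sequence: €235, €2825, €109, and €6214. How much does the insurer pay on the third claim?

€87.20

Bill 1, €235: entire amount goes to the deductible. Cost to traveler: €235. OOP to date €235. Plan pays €235 − €235 = €0.
Bill 2, €2825: €632 finishes the deductible; €2193 goes to coinsurance; coinsurance €2193 × 20% = €438.60. Traveler owes €1070.60 (running OOP €1305.60). Plan pays €2825 − €1070.60 = €1754.40.
Bill 3, €109: deductible already satisfied, so traveler's share is 20% × €109 = €21.80. Cost to traveler: €21.80. OOP to date €1327.40. Insurer: €109 − €21.80 = €87.20.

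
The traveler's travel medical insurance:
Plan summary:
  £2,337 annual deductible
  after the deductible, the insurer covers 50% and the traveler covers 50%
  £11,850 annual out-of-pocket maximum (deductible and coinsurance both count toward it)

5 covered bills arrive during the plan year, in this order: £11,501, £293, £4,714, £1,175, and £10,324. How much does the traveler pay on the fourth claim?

Claim 1 — £11,501: £2,337 finishes the deductible; £9,164 goes to coinsurance; 50% of £9,164 = £4,582. Cost to traveler: £6,919. OOP to date £6,919.
Claim 2 — £293: deductible met; 50% of £293 = £146.50. Traveler owes £146.50 (running OOP £7,065.50).
Claim 3 — £4,714: deductible met; 50% of £4,714 = £2,357. Traveler owes £2,357 (running OOP £9,422.50).
Claim 4 — £1,175: 50% coinsurance on £1,175 = £587.50. Cost to traveler: £587.50. OOP to date £10,010.

£587.50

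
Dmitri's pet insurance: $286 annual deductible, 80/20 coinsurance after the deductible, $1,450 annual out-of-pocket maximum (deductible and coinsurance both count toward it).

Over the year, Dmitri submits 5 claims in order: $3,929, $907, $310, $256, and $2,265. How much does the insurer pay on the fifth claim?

Claim 1 ($3,929): deductible takes $286, $3,643 remains; owner's 20% is $728.60. Cost to owner: $1,014.60. OOP to date $1,014.60. Insurer: $3,929 − $1,014.60 = $2,914.40.
Claim 2 ($907): 20% coinsurance on $907 = $181.40. Owner owes $181.40 (running OOP $1,196). Insurer: $907 − $181.40 = $725.60.
Claim 3 ($310): 20% coinsurance on $310 = $62. Owner owes $62 (running OOP $1,258). Insurer: $310 − $62 = $248.
Claim 4 ($256): deductible met; 20% of $256 = $51.20. Owner pays $51.20; OOP now $1,309.20. Insurer: $256 − $51.20 = $204.80.
Claim 5 ($2,265): deductible already satisfied, so owner's share is 20% × $2,265 = $453. Adding that to $1,309.20 gives $1,762.20, past the $1,450 cap; owner pays only $1,450 − $1,309.20 = $140.80. Insurer: $2,265 − $140.80 = $2,124.20.

$2,124.20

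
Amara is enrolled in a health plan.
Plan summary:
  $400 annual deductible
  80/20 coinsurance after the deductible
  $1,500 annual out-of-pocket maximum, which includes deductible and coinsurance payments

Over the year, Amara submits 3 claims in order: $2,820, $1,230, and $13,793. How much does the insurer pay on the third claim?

Claim 1 — $2,820: $400 finishes the deductible; $2,420 goes to coinsurance; 20% of $2,420 = $484. Patient owes $884 (running OOP $884). Plan pays $2,820 − $884 = $1,936.
Claim 2 — $1,230: deductible already satisfied, so patient's share is 20% × $1,230 = $246. Patient pays $246; OOP now $1,130. Plan pays $1,230 − $246 = $984.
Claim 3 — $13,793: 20% coinsurance on $13,793 = $2,758.60. OOP would hit $3,888.60 > $1,500, so the cap limits the patient to $1,500 − $1,130 = $370. Insurer: $13,793 − $370 = $13,423.

$13,423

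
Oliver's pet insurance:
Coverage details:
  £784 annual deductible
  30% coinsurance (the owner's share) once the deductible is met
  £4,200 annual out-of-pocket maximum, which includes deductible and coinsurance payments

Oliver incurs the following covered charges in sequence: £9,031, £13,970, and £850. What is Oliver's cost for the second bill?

#1 (£9,031): deductible takes £784, £8,247 remains; 30% of £8,247 = £2,474.10. Cost to owner: £3,258.10. OOP to date £3,258.10.
#2 (£13,970): deductible met; 30% of £13,970 = £4,191. OOP would hit £7,449.10 > £4,200, so the cap limits the owner to £4,200 − £3,258.10 = £941.90.

£941.90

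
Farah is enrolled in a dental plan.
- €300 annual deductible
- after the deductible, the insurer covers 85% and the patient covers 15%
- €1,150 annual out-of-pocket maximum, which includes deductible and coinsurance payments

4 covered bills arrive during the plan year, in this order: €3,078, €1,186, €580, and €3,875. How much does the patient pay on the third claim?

Bill 1, €3,078: €300 finishes the deductible; €2,778 goes to coinsurance; coinsurance €2,778 × 15% = €416.70. Cost to patient: €716.70. OOP to date €716.70.
Bill 2, €1,186: deductible met; 15% of €1,186 = €177.90. Patient pays €177.90; OOP now €894.60.
Bill 3, €580: deductible already satisfied, so patient's share is 15% × €580 = €87. Patient pays €87; OOP now €981.60.

€87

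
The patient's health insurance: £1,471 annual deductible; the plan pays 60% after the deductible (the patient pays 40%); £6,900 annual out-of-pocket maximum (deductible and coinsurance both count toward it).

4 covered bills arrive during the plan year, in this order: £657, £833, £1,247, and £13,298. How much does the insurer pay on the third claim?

Claim 1 — £657: entire amount goes to the deductible. Patient owes £657 (running OOP £657). Insurer: £657 − £657 = £0.
Claim 2 — £833: deductible takes £814, £19 remains; coinsurance £19 × 40% = £7.60. Patient owes £821.60 (running OOP £1,478.60). Plan pays £833 − £821.60 = £11.40.
Claim 3 — £1,247: deductible already satisfied, so patient's share is 40% × £1,247 = £498.80. Cost to patient: £498.80. OOP to date £1,977.40. Plan pays £1,247 − £498.80 = £748.20.

£748.20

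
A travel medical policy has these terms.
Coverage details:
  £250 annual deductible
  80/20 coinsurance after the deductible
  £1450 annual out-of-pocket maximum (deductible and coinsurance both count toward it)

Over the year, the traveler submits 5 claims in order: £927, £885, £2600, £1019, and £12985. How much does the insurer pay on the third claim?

£2080

Bill 1, £927: deductible takes £250, £677 remains; coinsurance £677 × 20% = £135.40. Cost to traveler: £385.40. OOP to date £385.40. Insurer: £927 − £385.40 = £541.60.
Bill 2, £885: deductible met; 20% of £885 = £177. Traveler owes £177 (running OOP £562.40). Insurer: £885 − £177 = £708.
Bill 3, £2600: deductible already satisfied, so traveler's share is 20% × £2600 = £520. Cost to traveler: £520. OOP to date £1082.40. Insurer: £2600 − £520 = £2080.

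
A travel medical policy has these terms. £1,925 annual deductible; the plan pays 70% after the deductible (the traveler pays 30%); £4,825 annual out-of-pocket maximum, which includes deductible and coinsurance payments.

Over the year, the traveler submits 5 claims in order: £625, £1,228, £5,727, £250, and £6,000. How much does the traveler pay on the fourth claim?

£75

Claim 1 — £625: fully absorbed by the deductible. Traveler pays £625; OOP now £625.
Claim 2 — £1,228: entire amount goes to the deductible. Traveler owes £1,228 (running OOP £1,853).
Claim 3 — £5,727: £72 to deductible, leaving £5,655; 30% of £5,655 = £1,696.50. Traveler owes £1,768.50 (running OOP £3,621.50).
Claim 4 — £250: deductible met; 30% of £250 = £75. Traveler pays £75; OOP now £3,696.50.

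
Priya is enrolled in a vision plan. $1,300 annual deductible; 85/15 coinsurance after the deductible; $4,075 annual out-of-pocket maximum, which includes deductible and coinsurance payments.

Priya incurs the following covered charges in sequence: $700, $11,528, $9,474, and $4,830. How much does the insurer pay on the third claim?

$8,338.20

Bill 1, $700: fully absorbed by the deductible. Cost to member: $700. OOP to date $700. Plan pays $700 − $700 = $0.
Bill 2, $11,528: $600 finishes the deductible; $10,928 goes to coinsurance; coinsurance $10,928 × 15% = $1,639.20. Cost to member: $2,239.20. OOP to date $2,939.20. Plan pays $11,528 − $2,239.20 = $9,288.80.
Bill 3, $9,474: deductible already satisfied, so member's share is 15% × $9,474 = $1,421.10. That would push OOP to $4,360.30, over the $4,075 cap, so member pays $4,075 − $2,939.20 = $1,135.80. Plan pays $9,474 − $1,135.80 = $8,338.20.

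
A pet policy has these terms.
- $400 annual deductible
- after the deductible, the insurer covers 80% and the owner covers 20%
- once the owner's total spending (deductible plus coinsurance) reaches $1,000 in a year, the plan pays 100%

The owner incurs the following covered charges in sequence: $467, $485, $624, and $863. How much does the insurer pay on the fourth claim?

Claim 1 ($467): $400 finishes the deductible; $67 goes to coinsurance; 20% of $67 = $13.40. Cost to owner: $413.40. OOP to date $413.40. Insurer: $467 − $413.40 = $53.60.
Claim 2 ($485): deductible already satisfied, so owner's share is 20% × $485 = $97. Cost to owner: $97. OOP to date $510.40. Plan pays $485 − $97 = $388.
Claim 3 ($624): deductible already satisfied, so owner's share is 20% × $624 = $124.80. Owner pays $124.80; OOP now $635.20. Insurer: $624 − $124.80 = $499.20.
Claim 4 ($863): deductible already satisfied, so owner's share is 20% × $863 = $172.60. Cost to owner: $172.60. OOP to date $807.80. Plan pays $863 − $172.60 = $690.40.

$690.40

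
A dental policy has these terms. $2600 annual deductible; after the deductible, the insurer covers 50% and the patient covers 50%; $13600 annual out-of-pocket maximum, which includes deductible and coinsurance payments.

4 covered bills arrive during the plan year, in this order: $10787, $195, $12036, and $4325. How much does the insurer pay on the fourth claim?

Claim 1 ($10787): $2600 finishes the deductible; $8187 goes to coinsurance; patient's 50% is $4093.50. Patient owes $6693.50 (running OOP $6693.50). Insurer: $10787 − $6693.50 = $4093.50.
Claim 2 ($195): 50% coinsurance on $195 = $97.50. Patient pays $97.50; OOP now $6791. Insurer: $195 − $97.50 = $97.50.
Claim 3 ($12036): 50% coinsurance on $12036 = $6018. Cost to patient: $6018. OOP to date $12809. Plan pays $12036 − $6018 = $6018.
Claim 4 ($4325): 50% coinsurance on $4325 = $2162.50. Adding that to $12809 gives $14971.50, past the $13600 cap; patient pays only $13600 − $12809 = $791. Insurer: $4325 − $791 = $3534.

$3534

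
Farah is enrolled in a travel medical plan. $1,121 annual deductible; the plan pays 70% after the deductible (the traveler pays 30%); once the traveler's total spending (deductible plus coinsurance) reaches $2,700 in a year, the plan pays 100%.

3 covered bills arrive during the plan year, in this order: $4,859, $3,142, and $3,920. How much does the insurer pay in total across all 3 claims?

$9,221

Claim 1 — $4,859: $1,121 to deductible, leaving $3,738; coinsurance $3,738 × 30% = $1,121.40. Traveler pays $2,242.40; OOP now $2,242.40. Plan pays $4,859 − $2,242.40 = $2,616.60.
Claim 2 — $3,142: deductible already satisfied, so traveler's share is 30% × $3,142 = $942.60. Adding that to $2,242.40 gives $3,185, past the $2,700 cap; traveler pays only $2,700 − $2,242.40 = $457.60. Insurer: $3,142 − $457.60 = $2,684.40.
Claim 3 — $3,920: 30% coinsurance on $3,920 = $1,176. That would push OOP to $3,876, over the $2,700 cap, so traveler pays $2,700 − $2,700 = $0. Plan pays $3,920 − $0 = $3,920.
Insurer total: $2,616.60 + $2,684.40 + $3,920 = $9,221.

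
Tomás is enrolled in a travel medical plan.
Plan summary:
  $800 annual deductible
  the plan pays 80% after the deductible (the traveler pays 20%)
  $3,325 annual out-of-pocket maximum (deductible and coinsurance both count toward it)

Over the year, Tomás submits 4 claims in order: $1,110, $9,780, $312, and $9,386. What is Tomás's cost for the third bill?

Bill 1, $1,110: deductible takes $800, $310 remains; traveler's 20% is $62. Traveler owes $862 (running OOP $862).
Bill 2, $9,780: deductible met; 20% of $9,780 = $1,956. Cost to traveler: $1,956. OOP to date $2,818.
Bill 3, $312: deductible already satisfied, so traveler's share is 20% × $312 = $62.40. Traveler owes $62.40 (running OOP $2,880.40).

$62.40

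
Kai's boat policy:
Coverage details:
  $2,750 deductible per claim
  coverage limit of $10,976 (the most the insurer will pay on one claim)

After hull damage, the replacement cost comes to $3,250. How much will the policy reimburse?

Less the $2,750 deductible: $3,250 − $2,750 = $500.
$500 ≤ $10,976, so the limit doesn't bind; insurer pays $500.

$500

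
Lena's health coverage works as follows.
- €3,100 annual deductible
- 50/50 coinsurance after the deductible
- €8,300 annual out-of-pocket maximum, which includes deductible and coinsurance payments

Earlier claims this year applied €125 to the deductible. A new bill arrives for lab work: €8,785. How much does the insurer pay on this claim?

Deductible still to meet: €3,100 − €125 = €2,975.
That leaves €8,785 − €2,975 = €5,810 for coinsurance.
50% of €5,810 = €2,905 falls to the patient.
So the patient owes €2,975 + €2,905 = €5,880 before any cap.
Year-to-date out-of-pocket becomes €125 + €5,880 = €6,005, still under the €8,300 maximum, so no cap applies.
Insurer pays the balance: €8,785 − €5,880 = €2,905.

€2,905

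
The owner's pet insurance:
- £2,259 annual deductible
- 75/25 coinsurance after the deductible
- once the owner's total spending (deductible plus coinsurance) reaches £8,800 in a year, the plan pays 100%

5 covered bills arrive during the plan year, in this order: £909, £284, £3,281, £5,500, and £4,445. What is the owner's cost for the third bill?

£1,619.75

Claim 1 — £909: fully absorbed by the deductible. Owner pays £909; OOP now £909.
Claim 2 — £284: fully absorbed by the deductible. Cost to owner: £284. OOP to date £1,193.
Claim 3 — £3,281: £1,066 to deductible, leaving £2,215; owner's 25% is £553.75. Owner owes £1,619.75 (running OOP £2,812.75).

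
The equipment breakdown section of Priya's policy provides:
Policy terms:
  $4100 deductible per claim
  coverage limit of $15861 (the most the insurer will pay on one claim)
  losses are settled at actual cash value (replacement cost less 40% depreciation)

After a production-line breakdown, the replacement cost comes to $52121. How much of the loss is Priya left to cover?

Actual cash value after 40% depreciation: $52121 × 60% = $31272.60.
Less the $4100 deductible: $31272.60 − $4100 = $27172.60.
The $15861 per-incident cap binds; insurer pays $15861.
Business owner's share is the uncovered remainder: $52121 − $15861 = $36260.

$36260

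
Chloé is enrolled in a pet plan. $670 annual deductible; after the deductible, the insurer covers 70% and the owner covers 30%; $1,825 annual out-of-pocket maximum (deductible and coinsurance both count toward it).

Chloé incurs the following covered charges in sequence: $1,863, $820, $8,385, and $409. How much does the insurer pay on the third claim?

$7,833.90

Bill 1, $1,863: $670 to deductible, leaving $1,193; owner's 30% is $357.90. Owner pays $1,027.90; OOP now $1,027.90. Insurer: $1,863 − $1,027.90 = $835.10.
Bill 2, $820: 30% coinsurance on $820 = $246. Owner owes $246 (running OOP $1,273.90). Insurer: $820 − $246 = $574.
Bill 3, $8,385: deductible already satisfied, so owner's share is 30% × $8,385 = $2,515.50. That would push OOP to $3,789.40, over the $1,825 cap, so owner pays $1,825 − $1,273.90 = $551.10. Plan pays $8,385 − $551.10 = $7,833.90.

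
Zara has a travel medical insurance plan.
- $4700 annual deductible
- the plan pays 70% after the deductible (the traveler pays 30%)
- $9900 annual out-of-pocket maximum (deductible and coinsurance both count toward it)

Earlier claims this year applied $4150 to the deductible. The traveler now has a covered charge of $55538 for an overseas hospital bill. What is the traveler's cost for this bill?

$5750

Deductible still to meet: $4700 − $4150 = $550.
After the $550 deductible portion, $55538 − $550 = $54988 is subject to coinsurance.
Traveler's 30% share of $54988 is $16496.40.
So the traveler owes $550 + $16496.40 = $17046.40 before any cap.
Year-to-date out-of-pocket would reach $4150 + $17046.40 = $21196.40, above the $9900 maximum, so the traveler pays only $9900 − $4150 = $5750.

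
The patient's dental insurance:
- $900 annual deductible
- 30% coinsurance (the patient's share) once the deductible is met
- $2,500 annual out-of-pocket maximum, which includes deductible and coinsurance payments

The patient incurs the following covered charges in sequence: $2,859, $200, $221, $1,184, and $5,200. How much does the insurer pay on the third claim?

$154.70

#1 ($2,859): $900 finishes the deductible; $1,959 goes to coinsurance; patient's 30% is $587.70. Patient owes $1,487.70 (running OOP $1,487.70). Plan pays $2,859 − $1,487.70 = $1,371.30.
#2 ($200): deductible already satisfied, so patient's share is 30% × $200 = $60. Cost to patient: $60. OOP to date $1,547.70. Insurer: $200 − $60 = $140.
#3 ($221): 30% coinsurance on $221 = $66.30. Cost to patient: $66.30. OOP to date $1,614. Insurer: $221 − $66.30 = $154.70.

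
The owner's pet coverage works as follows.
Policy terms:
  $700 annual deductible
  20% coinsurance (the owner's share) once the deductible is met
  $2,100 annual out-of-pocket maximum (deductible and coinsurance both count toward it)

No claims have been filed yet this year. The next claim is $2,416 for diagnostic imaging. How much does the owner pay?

Nothing has been paid toward the $700 deductible, so the first $700 of this charge is applied there.
That leaves $2,416 − $700 = $1,716 for coinsurance.
20% of $1,716 = $343.20 falls to the owner.
Owner responsibility before any cap: $700 + $343.20 = $1,043.20.
Year-to-date out-of-pocket becomes $0 + $1,043.20 = $1,043.20, still under the $2,100 maximum, so no cap applies.

$1,043.20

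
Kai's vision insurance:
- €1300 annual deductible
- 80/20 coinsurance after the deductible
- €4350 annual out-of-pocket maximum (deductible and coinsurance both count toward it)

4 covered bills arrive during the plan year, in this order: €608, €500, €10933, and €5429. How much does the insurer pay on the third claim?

€8592.80

#1 (€608): entire amount goes to the deductible. Cost to member: €608. OOP to date €608. Plan pays €608 − €608 = €0.
#2 (€500): entire amount goes to the deductible. Member owes €500 (running OOP €1108). Plan pays €500 − €500 = €0.
#3 (€10933): €192 to deductible, leaving €10741; 20% of €10741 = €2148.20. Member owes €2340.20 (running OOP €3448.20). Insurer: €10933 − €2340.20 = €8592.80.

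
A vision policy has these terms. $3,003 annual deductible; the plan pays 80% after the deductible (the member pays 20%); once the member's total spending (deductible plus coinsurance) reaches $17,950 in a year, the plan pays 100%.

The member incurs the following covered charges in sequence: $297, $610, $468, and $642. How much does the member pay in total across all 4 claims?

$2,017

Bill 1, $297: entire amount goes to the deductible. Member owes $297 (running OOP $297).
Bill 2, $610: entire amount goes to the deductible. Member owes $610 (running OOP $907).
Bill 3, $468: entire amount goes to the deductible. Cost to member: $468. OOP to date $1,375.
Bill 4, $642: entire amount goes to the deductible. Cost to member: $642. OOP to date $2,017.
Summing the member's payments: $297 + $610 + $468 + $642 = $2,017.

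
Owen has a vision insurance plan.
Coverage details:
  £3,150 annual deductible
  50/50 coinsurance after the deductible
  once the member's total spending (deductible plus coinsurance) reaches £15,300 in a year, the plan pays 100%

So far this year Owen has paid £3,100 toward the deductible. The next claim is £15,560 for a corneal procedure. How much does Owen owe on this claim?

Remaining deductible: £3,150 − £3,100 = £50.
That leaves £15,560 − £50 = £15,510 for coinsurance.
Member's 50% share of £15,510 is £7,755.
That puts the member's cost at £50 + £7,755 = £7,805 before any cap.
Cumulative spending £3,100 + £7,805 = £10,905 stays under the £15,300 maximum.

£7,805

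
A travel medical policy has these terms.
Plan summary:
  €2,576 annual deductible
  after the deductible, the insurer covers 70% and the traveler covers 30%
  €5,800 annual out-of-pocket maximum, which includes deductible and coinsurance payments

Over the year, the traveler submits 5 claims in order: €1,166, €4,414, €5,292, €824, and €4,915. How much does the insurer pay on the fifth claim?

#1 (€1,166): all of it applies to the deductible. Traveler owes €1,166 (running OOP €1,166). Insurer: €1,166 − €1,166 = €0.
#2 (€4,414): deductible takes €1,410, €3,004 remains; coinsurance €3,004 × 30% = €901.20. Traveler owes €2,311.20 (running OOP €3,477.20). Insurer: €4,414 − €2,311.20 = €2,102.80.
#3 (€5,292): deductible already satisfied, so traveler's share is 30% × €5,292 = €1,587.60. Traveler owes €1,587.60 (running OOP €5,064.80). Insurer: €5,292 − €1,587.60 = €3,704.40.
#4 (€824): deductible met; 30% of €824 = €247.20. Traveler owes €247.20 (running OOP €5,312). Insurer: €824 − €247.20 = €576.80.
#5 (€4,915): deductible already satisfied, so traveler's share is 30% × €4,915 = €1,474.50. Adding that to €5,312 gives €6,786.50, past the €5,800 cap; traveler pays only €5,800 − €5,312 = €488. Insurer: €4,915 − €488 = €4,427.

€4,427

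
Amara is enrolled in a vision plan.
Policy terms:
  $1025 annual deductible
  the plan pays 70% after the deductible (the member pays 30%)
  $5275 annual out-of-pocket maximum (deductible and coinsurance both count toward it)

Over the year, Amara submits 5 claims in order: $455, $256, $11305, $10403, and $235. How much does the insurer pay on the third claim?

$7693.70

#1 ($455): all of it applies to the deductible. Cost to member: $455. OOP to date $455. Plan pays $455 − $455 = $0.
#2 ($256): fully absorbed by the deductible. Member pays $256; OOP now $711. Plan pays $256 − $256 = $0.
#3 ($11305): deductible takes $314, $10991 remains; coinsurance $10991 × 30% = $3297.30. Member owes $3611.30 (running OOP $4322.30). Plan pays $11305 − $3611.30 = $7693.70.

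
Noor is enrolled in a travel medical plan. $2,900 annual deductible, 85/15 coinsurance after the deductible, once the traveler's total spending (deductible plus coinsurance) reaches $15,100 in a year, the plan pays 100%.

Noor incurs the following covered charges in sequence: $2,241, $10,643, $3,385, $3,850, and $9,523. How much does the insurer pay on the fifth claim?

Claim 1 ($2,241): fully absorbed by the deductible. Traveler pays $2,241; OOP now $2,241. Insurer: $2,241 − $2,241 = $0.
Claim 2 ($10,643): $659 to deductible, leaving $9,984; traveler's 15% is $1,497.60. Cost to traveler: $2,156.60. OOP to date $4,397.60. Plan pays $10,643 − $2,156.60 = $8,486.40.
Claim 3 ($3,385): 15% coinsurance on $3,385 = $507.75. Traveler owes $507.75 (running OOP $4,905.35). Insurer: $3,385 − $507.75 = $2,877.25.
Claim 4 ($3,850): deductible met; 15% of $3,850 = $577.50. Traveler owes $577.50 (running OOP $5,482.85). Insurer: $3,850 − $577.50 = $3,272.50.
Claim 5 ($9,523): 15% coinsurance on $9,523 = $1,428.45. Traveler pays $1,428.45; OOP now $6,911.30. Plan pays $9,523 − $1,428.45 = $8,094.55.

$8,094.55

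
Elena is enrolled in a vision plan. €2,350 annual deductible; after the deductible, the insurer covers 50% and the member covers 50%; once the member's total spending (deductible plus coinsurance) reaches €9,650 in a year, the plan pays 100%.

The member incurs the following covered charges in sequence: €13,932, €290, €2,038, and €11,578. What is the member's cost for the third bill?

€1,019

#1 (€13,932): €2,350 finishes the deductible; €11,582 goes to coinsurance; member's 50% is €5,791. Member owes €8,141 (running OOP €8,141).
#2 (€290): 50% coinsurance on €290 = €145. Member pays €145; OOP now €8,286.
#3 (€2,038): deductible met; 50% of €2,038 = €1,019. Member owes €1,019 (running OOP €9,305).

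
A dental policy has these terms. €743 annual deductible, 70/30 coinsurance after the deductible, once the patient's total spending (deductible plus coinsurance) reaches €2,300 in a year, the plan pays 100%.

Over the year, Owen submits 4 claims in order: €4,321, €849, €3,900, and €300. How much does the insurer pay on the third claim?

Claim 1 — €4,321: €743 to deductible, leaving €3,578; patient's 30% is €1,073.40. Patient pays €1,816.40; OOP now €1,816.40. Plan pays €4,321 − €1,816.40 = €2,504.60.
Claim 2 — €849: deductible already satisfied, so patient's share is 30% × €849 = €254.70. Cost to patient: €254.70. OOP to date €2,071.10. Insurer: €849 − €254.70 = €594.30.
Claim 3 — €3,900: 30% coinsurance on €3,900 = €1,170. That would push OOP to €3,241.10, over the €2,300 cap, so patient pays €2,300 − €2,071.10 = €228.90. Insurer: €3,900 − €228.90 = €3,671.10.

€3,671.10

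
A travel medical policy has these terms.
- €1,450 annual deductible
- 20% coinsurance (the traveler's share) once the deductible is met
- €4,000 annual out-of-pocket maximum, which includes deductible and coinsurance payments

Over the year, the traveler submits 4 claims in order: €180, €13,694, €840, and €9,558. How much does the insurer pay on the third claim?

€774.80

Claim 1 (€180): all of it applies to the deductible. Traveler pays €180; OOP now €180. Insurer: €180 − €180 = €0.
Claim 2 (€13,694): €1,270 finishes the deductible; €12,424 goes to coinsurance; coinsurance €12,424 × 20% = €2,484.80. Traveler owes €3,754.80 (running OOP €3,934.80). Insurer: €13,694 − €3,754.80 = €9,939.20.
Claim 3 (€840): 20% coinsurance on €840 = €168. That would push OOP to €4,102.80, over the €4,000 cap, so traveler pays €4,000 − €3,934.80 = €65.20. Insurer: €840 − €65.20 = €774.80.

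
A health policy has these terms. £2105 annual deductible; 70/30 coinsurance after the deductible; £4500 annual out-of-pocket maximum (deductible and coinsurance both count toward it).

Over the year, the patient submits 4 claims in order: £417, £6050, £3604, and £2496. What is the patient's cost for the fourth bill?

Bill 1, £417: all of it applies to the deductible. Cost to patient: £417. OOP to date £417.
Bill 2, £6050: £1688 finishes the deductible; £4362 goes to coinsurance; 30% of £4362 = £1308.60. Patient owes £2996.60 (running OOP £3413.60).
Bill 3, £3604: 30% coinsurance on £3604 = £1081.20. Cost to patient: £1081.20. OOP to date £4494.80.
Bill 4, £2496: 30% coinsurance on £2496 = £748.80. That would push OOP to £5243.60, over the £4500 cap, so patient pays £4500 − £4494.80 = £5.20.

£5.20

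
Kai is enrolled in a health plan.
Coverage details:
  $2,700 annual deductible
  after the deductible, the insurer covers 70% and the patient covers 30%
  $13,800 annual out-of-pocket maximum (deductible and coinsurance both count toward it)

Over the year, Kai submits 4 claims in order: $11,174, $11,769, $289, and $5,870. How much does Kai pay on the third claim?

$86.70

#1 ($11,174): $2,700 finishes the deductible; $8,474 goes to coinsurance; coinsurance $8,474 × 30% = $2,542.20. Patient owes $5,242.20 (running OOP $5,242.20).
#2 ($11,769): deductible met; 30% of $11,769 = $3,530.70. Patient owes $3,530.70 (running OOP $8,772.90).
#3 ($289): 30% coinsurance on $289 = $86.70. Patient pays $86.70; OOP now $8,859.60.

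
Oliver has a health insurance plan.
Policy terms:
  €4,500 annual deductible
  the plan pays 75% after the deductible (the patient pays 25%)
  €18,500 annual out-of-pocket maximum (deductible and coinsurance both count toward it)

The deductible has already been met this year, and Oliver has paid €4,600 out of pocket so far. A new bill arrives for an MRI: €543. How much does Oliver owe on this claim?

With the deductible met, the entire €543 is subject to coinsurance.
Coinsurance: €543 × 25% = €135.75.
Total out-of-pocket so far would be €4,600 + €135.75 = €4,735.75, below the €18,500 cap — no reduction.

€135.75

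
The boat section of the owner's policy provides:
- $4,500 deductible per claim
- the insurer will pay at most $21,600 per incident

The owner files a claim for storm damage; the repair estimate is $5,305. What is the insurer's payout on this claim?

Less the $4,500 deductible: $5,305 − $4,500 = $805.
$805 is within the $21,600 limit, so the insurer pays $805.

$805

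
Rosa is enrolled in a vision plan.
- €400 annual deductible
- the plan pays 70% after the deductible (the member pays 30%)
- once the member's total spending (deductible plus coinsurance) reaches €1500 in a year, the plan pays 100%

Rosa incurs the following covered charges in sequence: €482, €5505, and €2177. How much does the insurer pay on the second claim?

#1 (€482): €400 finishes the deductible; €82 goes to coinsurance; 30% of €82 = €24.60. Cost to member: €424.60. OOP to date €424.60. Plan pays €482 − €424.60 = €57.40.
#2 (€5505): deductible already satisfied, so member's share is 30% × €5505 = €1651.50. OOP would hit €2076.10 > €1500, so the cap limits the member to €1500 − €424.60 = €1075.40. Insurer: €5505 − €1075.40 = €4429.60.

€4429.60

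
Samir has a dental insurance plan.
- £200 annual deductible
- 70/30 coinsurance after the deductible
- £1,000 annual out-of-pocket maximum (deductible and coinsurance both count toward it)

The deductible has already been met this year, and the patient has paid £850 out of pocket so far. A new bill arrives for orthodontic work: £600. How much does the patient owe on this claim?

The deductible is already satisfied, so the full bill goes to coinsurance.
30% of £600 = £180 falls to the patient.
Adding £180 to the £850 already spent would give £1,030, which exceeds the £1,000 cap; the patient pays just £1,000 − £850 = £150.

£150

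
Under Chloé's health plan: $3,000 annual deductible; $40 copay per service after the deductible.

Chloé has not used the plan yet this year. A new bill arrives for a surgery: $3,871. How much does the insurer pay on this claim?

$831

Deductible not yet touched, so the first $3,000 of the bill goes to the deductible.
That leaves $3,871 − $3,000 = $871 for the copay.
Copay on this service: $40.
So the patient owes $3,000 + $40 = $3,040.
The plan picks up $3,871 − $3,040 = $831.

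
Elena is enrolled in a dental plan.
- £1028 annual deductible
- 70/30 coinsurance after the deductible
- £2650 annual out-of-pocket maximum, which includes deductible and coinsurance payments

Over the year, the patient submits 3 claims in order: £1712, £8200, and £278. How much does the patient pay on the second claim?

Claim 1 — £1712: £1028 finishes the deductible; £684 goes to coinsurance; patient's 30% is £205.20. Patient pays £1233.20; OOP now £1233.20.
Claim 2 — £8200: deductible already satisfied, so patient's share is 30% × £8200 = £2460. That would push OOP to £3693.20, over the £2650 cap, so patient pays £2650 − £1233.20 = £1416.80.

£1416.80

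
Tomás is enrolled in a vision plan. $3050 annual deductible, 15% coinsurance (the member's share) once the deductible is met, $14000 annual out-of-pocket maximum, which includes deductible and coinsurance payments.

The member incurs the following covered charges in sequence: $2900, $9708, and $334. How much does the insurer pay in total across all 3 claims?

Claim 1 ($2900): all of it applies to the deductible. Member pays $2900; OOP now $2900. Plan pays $2900 − $2900 = $0.
Claim 2 ($9708): $150 finishes the deductible; $9558 goes to coinsurance; member's 15% is $1433.70. Member pays $1583.70; OOP now $4483.70. Plan pays $9708 − $1583.70 = $8124.30.
Claim 3 ($334): 15% coinsurance on $334 = $50.10. Cost to member: $50.10. OOP to date $4533.80. Insurer: $334 − $50.10 = $283.90.
Insurer total = bills − member's total = $12942 − $4533.80 = $8408.20.

$8408.20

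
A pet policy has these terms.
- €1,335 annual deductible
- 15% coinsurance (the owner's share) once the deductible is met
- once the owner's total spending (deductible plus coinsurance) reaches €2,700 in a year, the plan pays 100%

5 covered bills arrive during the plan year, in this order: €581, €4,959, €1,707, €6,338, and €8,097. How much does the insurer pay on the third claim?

€1,450.95

Claim 1 (€581): entire amount goes to the deductible. Owner pays €581; OOP now €581. Plan pays €581 − €581 = €0.
Claim 2 (€4,959): €754 finishes the deductible; €4,205 goes to coinsurance; coinsurance €4,205 × 15% = €630.75. Owner pays €1,384.75; OOP now €1,965.75. Plan pays €4,959 − €1,384.75 = €3,574.25.
Claim 3 (€1,707): deductible met; 15% of €1,707 = €256.05. Owner owes €256.05 (running OOP €2,221.80). Insurer: €1,707 − €256.05 = €1,450.95.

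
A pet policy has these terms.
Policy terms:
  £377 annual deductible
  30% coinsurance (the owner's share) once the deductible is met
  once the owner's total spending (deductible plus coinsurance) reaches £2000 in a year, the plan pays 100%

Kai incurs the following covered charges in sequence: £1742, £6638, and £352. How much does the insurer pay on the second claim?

£5424.50

Claim 1 — £1742: £377 to deductible, leaving £1365; owner's 30% is £409.50. Cost to owner: £786.50. OOP to date £786.50. Insurer: £1742 − £786.50 = £955.50.
Claim 2 — £6638: 30% coinsurance on £6638 = £1991.40. Adding that to £786.50 gives £2777.90, past the £2000 cap; owner pays only £2000 − £786.50 = £1213.50. Plan pays £6638 − £1213.50 = £5424.50.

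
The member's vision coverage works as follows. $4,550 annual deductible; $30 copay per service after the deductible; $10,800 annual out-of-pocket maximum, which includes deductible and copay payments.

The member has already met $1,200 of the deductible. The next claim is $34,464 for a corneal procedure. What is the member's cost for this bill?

Remaining deductible: $4,550 − $1,200 = $3,350.
After the $3,350 deductible portion, $34,464 − $3,350 = $31,114 is subject to the copay.
Copay on this service: $30.
So the member owes $3,350 + $30 = $3,380 before any cap.
Total out-of-pocket so far would be $1,200 + $3,380 = $4,580, below the $10,800 cap — no reduction.

$3,380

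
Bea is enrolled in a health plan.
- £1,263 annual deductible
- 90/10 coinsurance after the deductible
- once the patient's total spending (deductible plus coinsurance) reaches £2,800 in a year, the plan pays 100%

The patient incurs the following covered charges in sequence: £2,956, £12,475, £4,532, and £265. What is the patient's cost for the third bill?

£120.20

Claim 1 — £2,956: £1,263 finishes the deductible; £1,693 goes to coinsurance; coinsurance £1,693 × 10% = £169.30. Patient pays £1,432.30; OOP now £1,432.30.
Claim 2 — £12,475: deductible already satisfied, so patient's share is 10% × £12,475 = £1,247.50. Cost to patient: £1,247.50. OOP to date £2,679.80.
Claim 3 — £4,532: deductible met; 10% of £4,532 = £453.20. Adding that to £2,679.80 gives £3,133, past the £2,800 cap; patient pays only £2,800 − £2,679.80 = £120.20.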